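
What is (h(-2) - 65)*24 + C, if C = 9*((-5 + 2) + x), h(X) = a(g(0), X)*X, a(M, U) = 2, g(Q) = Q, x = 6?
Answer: -1629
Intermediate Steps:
h(X) = 2*X
C = 27 (C = 9*((-5 + 2) + 6) = 9*(-3 + 6) = 9*3 = 27)
(h(-2) - 65)*24 + C = (2*(-2) - 65)*24 + 27 = (-4 - 65)*24 + 27 = -69*24 + 27 = -1656 + 27 = -1629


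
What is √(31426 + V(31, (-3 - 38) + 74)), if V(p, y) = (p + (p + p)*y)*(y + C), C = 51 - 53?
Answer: √95813 ≈ 309.54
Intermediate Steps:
C = -2
V(p, y) = (-2 + y)*(p + 2*p*y) (V(p, y) = (p + (p + p)*y)*(y - 2) = (p + (2*p)*y)*(-2 + y) = (p + 2*p*y)*(-2 + y) = (-2 + y)*(p + 2*p*y))
√(31426 + V(31, (-3 - 38) + 74)) = √(31426 + 31*(-2 - 3*((-3 - 38) + 74) + 2*((-3 - 38) + 74)²)) = √(31426 + 31*(-2 - 3*(-41 + 74) + 2*(-41 + 74)²)) = √(31426 + 31*(-2 - 3*33 + 2*33²)) = √(31426 + 31*(-2 - 99 + 2*1089)) = √(31426 + 31*(-2 - 99 + 2178)) = √(31426 + 31*2077) = √(31426 + 64387) = √95813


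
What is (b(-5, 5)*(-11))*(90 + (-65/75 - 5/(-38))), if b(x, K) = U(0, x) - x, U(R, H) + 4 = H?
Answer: 1119382/285 ≈ 3927.7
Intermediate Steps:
U(R, H) = -4 + H
b(x, K) = -4 (b(x, K) = (-4 + x) - x = -4)
(b(-5, 5)*(-11))*(90 + (-65/75 - 5/(-38))) = (-4*(-11))*(90 + (-65/75 - 5/(-38))) = 44*(90 + (-65*1/75 - 5*(-1/38))) = 44*(90 + (-13/15 + 5/38)) = 44*(90 - 419/570) = 44*(50881/570) = 1119382/285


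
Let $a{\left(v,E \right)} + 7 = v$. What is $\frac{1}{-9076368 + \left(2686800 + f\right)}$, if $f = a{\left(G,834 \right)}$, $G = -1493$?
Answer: $- \frac{1}{6391068} \approx -1.5647 \cdot 10^{-7}$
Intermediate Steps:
$a{\left(v,E \right)} = -7 + v$
$f = -1500$ ($f = -7 - 1493 = -1500$)
$\frac{1}{-9076368 + \left(2686800 + f\right)} = \frac{1}{-9076368 + \left(2686800 - 1500\right)} = \frac{1}{-9076368 + 2685300} = \frac{1}{-6391068} = - \frac{1}{6391068}$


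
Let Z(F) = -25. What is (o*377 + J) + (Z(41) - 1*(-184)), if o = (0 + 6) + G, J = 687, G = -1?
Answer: 2731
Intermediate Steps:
o = 5 (o = (0 + 6) - 1 = 6 - 1 = 5)
(o*377 + J) + (Z(41) - 1*(-184)) = (5*377 + 687) + (-25 - 1*(-184)) = (1885 + 687) + (-25 + 184) = 2572 + 159 = 2731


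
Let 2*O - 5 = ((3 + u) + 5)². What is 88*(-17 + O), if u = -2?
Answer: 308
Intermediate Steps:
O = 41/2 (O = 5/2 + ((3 - 2) + 5)²/2 = 5/2 + (1 + 5)²/2 = 5/2 + (½)*6² = 5/2 + (½)*36 = 5/2 + 18 = 41/2 ≈ 20.500)
88*(-17 + O) = 88*(-17 + 41/2) = 88*(7/2) = 308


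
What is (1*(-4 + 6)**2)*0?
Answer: 0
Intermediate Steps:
(1*(-4 + 6)**2)*0 = (1*2**2)*0 = (1*4)*0 = 4*0 = 0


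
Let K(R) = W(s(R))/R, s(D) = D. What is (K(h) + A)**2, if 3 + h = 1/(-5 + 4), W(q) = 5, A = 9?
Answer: 961/16 ≈ 60.063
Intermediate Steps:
h = -4 (h = -3 + 1/(-5 + 4) = -3 + 1/(-1) = -3 - 1 = -4)
K(R) = 5/R
(K(h) + A)**2 = (5/(-4) + 9)**2 = (5*(-1/4) + 9)**2 = (-5/4 + 9)**2 = (31/4)**2 = 961/16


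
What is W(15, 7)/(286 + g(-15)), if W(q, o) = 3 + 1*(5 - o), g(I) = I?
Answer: 1/271 ≈ 0.0036900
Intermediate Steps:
W(q, o) = 8 - o (W(q, o) = 3 + (5 - o) = 8 - o)
W(15, 7)/(286 + g(-15)) = (8 - 1*7)/(286 - 15) = (8 - 7)/271 = 1*(1/271) = 1/271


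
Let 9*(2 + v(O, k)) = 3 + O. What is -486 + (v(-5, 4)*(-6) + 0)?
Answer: -1418/3 ≈ -472.67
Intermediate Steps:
v(O, k) = -5/3 + O/9 (v(O, k) = -2 + (3 + O)/9 = -2 + (⅓ + O/9) = -5/3 + O/9)
-486 + (v(-5, 4)*(-6) + 0) = -486 + ((-5/3 + (⅑)*(-5))*(-6) + 0) = -486 + ((-5/3 - 5/9)*(-6) + 0) = -486 + (-20/9*(-6) + 0) = -486 + (40/3 + 0) = -486 + 40/3 = -1418/3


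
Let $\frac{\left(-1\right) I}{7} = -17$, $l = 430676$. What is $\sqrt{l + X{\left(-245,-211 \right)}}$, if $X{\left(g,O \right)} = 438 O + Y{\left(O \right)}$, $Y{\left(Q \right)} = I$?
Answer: $\sqrt{338377} \approx 581.7$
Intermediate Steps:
$I = 119$ ($I = \left(-7\right) \left(-17\right) = 119$)
$Y{\left(Q \right)} = 119$
$X{\left(g,O \right)} = 119 + 438 O$ ($X{\left(g,O \right)} = 438 O + 119 = 119 + 438 O$)
$\sqrt{l + X{\left(-245,-211 \right)}} = \sqrt{430676 + \left(119 + 438 \left(-211\right)\right)} = \sqrt{430676 + \left(119 - 92418\right)} = \sqrt{430676 - 92299} = \sqrt{338377}$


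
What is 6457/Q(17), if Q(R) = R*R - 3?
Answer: 587/26 ≈ 22.577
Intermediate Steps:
Q(R) = -3 + R**2 (Q(R) = R**2 - 3 = -3 + R**2)
6457/Q(17) = 6457/(-3 + 17**2) = 6457/(-3 + 289) = 6457/286 = 6457*(1/286) = 587/26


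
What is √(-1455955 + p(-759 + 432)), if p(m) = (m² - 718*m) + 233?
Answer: I*√1114007 ≈ 1055.5*I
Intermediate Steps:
p(m) = 233 + m² - 718*m
√(-1455955 + p(-759 + 432)) = √(-1455955 + (233 + (-759 + 432)² - 718*(-759 + 432))) = √(-1455955 + (233 + (-327)² - 718*(-327))) = √(-1455955 + (233 + 106929 + 234786)) = √(-1455955 + 341948) = √(-1114007) = I*√1114007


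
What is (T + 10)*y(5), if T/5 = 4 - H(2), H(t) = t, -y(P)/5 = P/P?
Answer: -100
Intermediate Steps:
y(P) = -5 (y(P) = -5*P/P = -5*1 = -5)
T = 10 (T = 5*(4 - 1*2) = 5*(4 - 2) = 5*2 = 10)
(T + 10)*y(5) = (10 + 10)*(-5) = 20*(-5) = -100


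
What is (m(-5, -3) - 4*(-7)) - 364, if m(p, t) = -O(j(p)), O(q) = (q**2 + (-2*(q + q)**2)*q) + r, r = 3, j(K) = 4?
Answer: 157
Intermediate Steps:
O(q) = 3 + q**2 - 8*q**3 (O(q) = (q**2 + (-2*(q + q)**2)*q) + 3 = (q**2 + (-2*4*q**2)*q) + 3 = (q**2 + (-8*q**2)*q) + 3 = (q**2 - 8*q**3) + 3 = 3 + q**2 - 8*q**3)
m(p, t) = 493 (m(p, t) = -(3 + 4**2 - 8*4**3) = -(3 + 16 - 8*64) = -(3 + 16 - 512) = -1*(-493) = 493)
(m(-5, -3) - 4*(-7)) - 364 = (493 - 4*(-7)) - 364 = (493 + 28) - 364 = 521 - 364 = 157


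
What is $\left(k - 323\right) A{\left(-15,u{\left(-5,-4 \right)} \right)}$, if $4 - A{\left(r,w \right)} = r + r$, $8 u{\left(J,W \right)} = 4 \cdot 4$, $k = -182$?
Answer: $-17170$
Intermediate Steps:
$u{\left(J,W \right)} = 2$ ($u{\left(J,W \right)} = \frac{4 \cdot 4}{8} = \frac{1}{8} \cdot 16 = 2$)
$A{\left(r,w \right)} = 4 - 2 r$ ($A{\left(r,w \right)} = 4 - \left(r + r\right) = 4 - 2 r$)
$\left(k - 323\right) A{\left(-15,u{\left(-5,-4 \right)} \right)} = \left(-182 - 323\right) \left(4 - -30\right) = - 505 \left(4 + 30\right) = \left(-505\right) 34 = -17170$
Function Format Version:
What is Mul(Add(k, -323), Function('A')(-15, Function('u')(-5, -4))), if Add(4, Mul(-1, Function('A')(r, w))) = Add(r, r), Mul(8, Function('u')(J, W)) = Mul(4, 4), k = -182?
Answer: -17170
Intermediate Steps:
Function('u')(J, W) = 2 (Function('u')(J, W) = Mul(Rational(1, 8), Mul(4, 4)) = Mul(Rational(1, 8), 16) = 2)
Function('A')(r, w) = Add(4, Mul(-2, r)) (Function('A')(r, w) = Add(4, Mul(-1, Add(r, r))) = Add(4, Mul(-1, Mul(2, r))) = Add(4, Mul(-2, r)))
Mul(Add(k, -323), Function('A')(-15, Function('u')(-5, -4))) = Mul(Add(-182, -323), Add(4, Mul(-2, -15))) = Mul(-505, Add(4, 30)) = Mul(-505, 34) = -17170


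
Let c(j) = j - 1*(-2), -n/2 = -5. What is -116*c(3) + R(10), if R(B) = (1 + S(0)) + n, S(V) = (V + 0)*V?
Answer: -569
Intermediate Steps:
n = 10 (n = -2*(-5) = 10)
c(j) = 2 + j (c(j) = j + 2 = 2 + j)
S(V) = V**2 (S(V) = V*V = V**2)
R(B) = 11 (R(B) = (1 + 0**2) + 10 = (1 + 0) + 10 = 1 + 10 = 11)
-116*c(3) + R(10) = -116*(2 + 3) + 11 = -116*5 + 11 = -580 + 11 = -569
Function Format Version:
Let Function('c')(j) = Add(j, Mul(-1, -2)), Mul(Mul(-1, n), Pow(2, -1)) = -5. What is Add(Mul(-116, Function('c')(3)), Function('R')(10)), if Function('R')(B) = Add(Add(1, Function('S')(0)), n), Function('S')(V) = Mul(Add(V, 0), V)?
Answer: -569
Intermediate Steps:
n = 10 (n = Mul(-2, -5) = 10)
Function('c')(j) = Add(2, j) (Function('c')(j) = Add(j, 2) = Add(2, j))
Function('S')(V) = Pow(V, 2) (Function('S')(V) = Mul(V, V) = Pow(V, 2))
Function('R')(B) = 11 (Function('R')(B) = Add(Add(1, Pow(0, 2)), 10) = Add(Add(1, 0), 10) = Add(1, 10) = 11)
Add(Mul(-116, Function('c')(3)), Function('R')(10)) = Add(Mul(-116, Add(2, 3)), 11) = Add(Mul(-116, 5), 11) = Add(-580, 11) = -569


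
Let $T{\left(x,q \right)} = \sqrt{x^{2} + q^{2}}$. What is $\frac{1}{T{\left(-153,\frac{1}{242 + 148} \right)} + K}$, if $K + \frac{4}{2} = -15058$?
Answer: $- \frac{2290626000}{34493267051099} - \frac{11310 \sqrt{4233661}}{34493267051099} \approx -6.7083 \cdot 10^{-5}$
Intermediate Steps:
$K = -15060$ ($K = -2 - 15058 = -15060$)
$T{\left(x,q \right)} = \sqrt{q^{2} + x^{2}}$
$\frac{1}{T{\left(-153,\frac{1}{242 + 148} \right)} + K} = \frac{1}{\sqrt{\left(\frac{1}{242 + 148}\right)^{2} + \left(-153\right)^{2}} - 15060} = \frac{1}{\sqrt{\left(\frac{1}{390}\right)^{2} + 23409} - 15060} = \frac{1}{\sqrt{\frac{1}{152100} + 23409} - 15060} = \frac{1}{\sqrt{\frac{3560508901}{152100}} - 15060} = \frac{1}{\frac{29 \sqrt{4233661}}{390} - 15060} = \frac{1}{-15060 + \frac{29 \sqrt{4233661}}{390}}$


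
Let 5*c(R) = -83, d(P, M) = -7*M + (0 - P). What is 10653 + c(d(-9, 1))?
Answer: 53182/5 ≈ 10636.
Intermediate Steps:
d(P, M) = -P - 7*M (d(P, M) = -7*M - P = -P - 7*M)
c(R) = -83/5 (c(R) = (⅕)*(-83) = -83/5)
10653 + c(d(-9, 1)) = 10653 - 83/5 = 53182/5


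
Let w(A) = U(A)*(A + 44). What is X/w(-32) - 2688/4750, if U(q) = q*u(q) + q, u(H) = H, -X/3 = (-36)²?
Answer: -525687/589000 ≈ -0.89251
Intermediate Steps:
X = -3888 (X = -3*(-36)² = -3*1296 = -3888)
U(q) = q + q² (U(q) = q*q + q = q² + q = q + q²)
w(A) = A*(1 + A)*(44 + A) (w(A) = (A*(1 + A))*(A + 44) = (A*(1 + A))*(44 + A) = A*(1 + A)*(44 + A))
X/w(-32) - 2688/4750 = -3888*(-1/(32*(1 - 32)*(44 - 32))) - 2688/4750 = -3888/((-32*(-31)*12)) - 2688*1/4750 = -3888/11904 - 1344/2375 = -3888*1/11904 - 1344/2375 = -81/248 - 1344/2375 = -525687/589000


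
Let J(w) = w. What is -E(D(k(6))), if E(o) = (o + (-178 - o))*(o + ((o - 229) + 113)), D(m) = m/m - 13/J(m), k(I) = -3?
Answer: -56248/3 ≈ -18749.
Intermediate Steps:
D(m) = 1 - 13/m (D(m) = m/m - 13/m = 1 - 13/m)
E(o) = 20648 - 356*o (E(o) = -178*(o + ((-229 + o) + 113)) = -178*(o + (-116 + o)) = -178*(-116 + 2*o) = 20648 - 356*o)
-E(D(k(6))) = -(20648 - 356*(-13 - 3)/(-3)) = -(20648 - (-356)*(-16)/3) = -(20648 - 356*16/3) = -(20648 - 5696/3) = -1*56248/3 = -56248/3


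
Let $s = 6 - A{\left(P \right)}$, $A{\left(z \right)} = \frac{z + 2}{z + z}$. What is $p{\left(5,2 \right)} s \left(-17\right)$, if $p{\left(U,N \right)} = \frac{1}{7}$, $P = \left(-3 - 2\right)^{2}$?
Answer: $- \frac{663}{50} \approx -13.26$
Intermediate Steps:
$P = 25$ ($P = \left(-5\right)^{2} = 25$)
$A{\left(z \right)} = \frac{2 + z}{2 z}$
$p{\left(U,N \right)} = \frac{1}{7}$
$s = \frac{273}{50}$ ($s = 6 - \frac{2 + 25}{2 \cdot 25} = 6 - \frac{1}{2} \cdot \frac{1}{25} \cdot 27 = 6 - \frac{27}{50} = \frac{273}{50} \approx 5.46$)
$p{\left(5,2 \right)} s \left(-17\right) = \frac{1}{7} \cdot \frac{273}{50} \left(-17\right) = \frac{39}{50} \left(-17\right) = - \frac{663}{50}$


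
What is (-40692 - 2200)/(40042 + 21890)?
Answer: -10723/15483 ≈ -0.69257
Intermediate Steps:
(-40692 - 2200)/(40042 + 21890) = -42892/61932 = -42892*1/61932 = -10723/15483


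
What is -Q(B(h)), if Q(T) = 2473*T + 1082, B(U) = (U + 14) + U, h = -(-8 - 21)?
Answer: -179138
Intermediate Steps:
h = 29 (h = -1*(-29) = 29)
B(U) = 14 + 2*U (B(U) = (14 + U) + U = 14 + 2*U)
Q(T) = 1082 + 2473*T
-Q(B(h)) = -(1082 + 2473*(14 + 2*29)) = -(1082 + 2473*(14 + 58)) = -(1082 + 2473*72) = -(1082 + 178056) = -1*179138 = -179138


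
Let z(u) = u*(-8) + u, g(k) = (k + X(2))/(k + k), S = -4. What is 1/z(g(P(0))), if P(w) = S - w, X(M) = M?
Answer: -4/7 ≈ -0.57143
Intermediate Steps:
P(w) = -4 - w
g(k) = (2 + k)/(2*k) (g(k) = (k + 2)/(k + k) = (2 + k)/((2*k)) = (2 + k)*(1/(2*k)) = (2 + k)/(2*k))
z(u) = -7*u (z(u) = -8*u + u = -7*u)
1/z(g(P(0))) = 1/(-7*(2 + (-4 - 1*0))/(2*(-4 - 1*0))) = 1/(-7*(2 + (-4 + 0))/(2*(-4 + 0))) = 1/(-7*(2 - 4)/(2*(-4))) = 1/(-7*(-1)*(-2)/(2*4)) = 1/(-7*1/4) = 1/(-7/4) = -4/7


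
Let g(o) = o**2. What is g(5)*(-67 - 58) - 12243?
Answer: -15368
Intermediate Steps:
g(5)*(-67 - 58) - 12243 = 5**2*(-67 - 58) - 12243 = 25*(-125) - 12243 = -3125 - 12243 = -15368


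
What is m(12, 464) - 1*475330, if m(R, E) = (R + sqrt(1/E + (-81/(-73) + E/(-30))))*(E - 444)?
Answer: -475090 + I*sqrt(231603472995)/6351 ≈ -4.7509e+5 + 75.776*I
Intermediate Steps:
m(R, E) = (-444 + E)*(R + sqrt(81/73 + 1/E - E/30)) (m(R, E) = (R + sqrt(1/E + (-81*(-1/73) + E*(-1/30))))*(-444 + E) = (R + sqrt(1/E + (81/73 - E/30)))*(-444 + E) = (R + sqrt(81/73 + 1/E - E/30))*(-444 + E) = (-444 + E)*(R + sqrt(81/73 + 1/E - E/30)))
m(12, 464) - 1*475330 = (-444*12 - 74*sqrt(5321700 - 159870*464 + 4796100/464)/365 + 464*12 + (1/2190)*464*sqrt(5321700 - 159870*464 + 4796100/464)) - 1*475330 = (-5328 - 74*sqrt(5321700 - 74179680 + 4796100*(1/464))/365 + 5568 + (1/2190)*464*sqrt(5321700 - 74179680 + 4796100*(1/464))) - 475330 = (-5328 - 74*sqrt(5321700 - 74179680 + 1199025/116)/365 + 5568 + (1/2190)*464*sqrt(5321700 - 74179680 + 1199025/116)) - 475330 = (-5328 - 37*I*sqrt(231603472995)/10585 + 5568 + (1/2190)*464*sqrt(-7986326655/116)) - 475330 = (-5328 - 37*I*sqrt(231603472995)/10585 + 5568 + (1/2190)*464*(I*sqrt(231603472995)/58)) - 475330 = (-5328 - 37*I*sqrt(231603472995)/10585 + 5568 + 4*I*sqrt(231603472995)/1095) - 475330 = (240 + I*sqrt(231603472995)/6351) - 475330 = -475090 + I*sqrt(231603472995)/6351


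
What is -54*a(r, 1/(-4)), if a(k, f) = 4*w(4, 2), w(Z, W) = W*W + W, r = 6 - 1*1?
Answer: -1296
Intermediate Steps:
r = 5 (r = 6 - 1 = 5)
w(Z, W) = W + W**2 (w(Z, W) = W**2 + W = W + W**2)
a(k, f) = 24 (a(k, f) = 4*(2*(1 + 2)) = 4*(2*3) = 4*6 = 24)
-54*a(r, 1/(-4)) = -54*24 = -1296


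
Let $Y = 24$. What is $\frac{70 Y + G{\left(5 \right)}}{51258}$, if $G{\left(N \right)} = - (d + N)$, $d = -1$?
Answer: $\frac{838}{25629} \approx 0.032697$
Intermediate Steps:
$G{\left(N \right)} = 1 - N$ ($G{\left(N \right)} = - (-1 + N) = 1 - N$)
$\frac{70 Y + G{\left(5 \right)}}{51258} = \frac{70 \cdot 24 + \left(1 - 5\right)}{51258} = \left(1680 + \left(1 - 5\right)\right) \frac{1}{51258} = \left(1680 - 4\right) \frac{1}{51258} = 1676 \cdot \frac{1}{51258} = \frac{838}{25629}$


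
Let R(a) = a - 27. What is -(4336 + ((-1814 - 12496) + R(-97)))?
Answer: 10098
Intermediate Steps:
R(a) = -27 + a
-(4336 + ((-1814 - 12496) + R(-97))) = -(4336 + ((-1814 - 12496) + (-27 - 97))) = -(4336 + (-14310 - 124)) = -(4336 - 14434) = -1*(-10098) = 10098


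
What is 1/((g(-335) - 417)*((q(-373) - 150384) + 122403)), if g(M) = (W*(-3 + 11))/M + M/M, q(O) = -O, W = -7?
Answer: 335/3845904832 ≈ 8.7106e-8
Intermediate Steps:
g(M) = 1 - 56/M (g(M) = (-7*(-3 + 11))/M + M/M = (-7*8)/M + 1 = -56/M + 1 = 1 - 56/M)
1/((g(-335) - 417)*((q(-373) - 150384) + 122403)) = 1/(((-56 - 335)/(-335) - 417)*((-1*(-373) - 150384) + 122403)) = 1/((-1/335*(-391) - 417)*((373 - 150384) + 122403)) = 1/((391/335 - 417)*(-150011 + 122403)) = 1/(-139304/335*(-27608)) = 1/(3845904832/335) = 335/3845904832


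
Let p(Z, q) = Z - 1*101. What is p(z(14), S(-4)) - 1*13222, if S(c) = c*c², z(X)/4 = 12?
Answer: -13275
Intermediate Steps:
z(X) = 48 (z(X) = 4*12 = 48)
S(c) = c³
p(Z, q) = -101 + Z (p(Z, q) = Z - 101 = -101 + Z)
p(z(14), S(-4)) - 1*13222 = (-101 + 48) - 1*13222 = -53 - 13222 = -13275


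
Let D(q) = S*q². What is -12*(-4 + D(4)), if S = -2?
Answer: 432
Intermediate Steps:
D(q) = -2*q²
-12*(-4 + D(4)) = -12*(-4 - 2*4²) = -12*(-4 - 2*16) = -12*(-4 - 32) = -12*(-36) = 432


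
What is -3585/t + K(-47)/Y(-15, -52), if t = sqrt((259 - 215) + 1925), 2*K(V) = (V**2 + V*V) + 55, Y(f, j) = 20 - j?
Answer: 497/16 - 3585*sqrt(1969)/1969 ≈ -49.729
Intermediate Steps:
K(V) = 55/2 + V**2 (K(V) = ((V**2 + V*V) + 55)/2 = ((V**2 + V**2) + 55)/2 = (2*V**2 + 55)/2 = (55 + 2*V**2)/2 = 55/2 + V**2)
t = sqrt(1969) (t = sqrt(44 + 1925) = sqrt(1969) ≈ 44.373)
-3585/t + K(-47)/Y(-15, -52) = -3585*sqrt(1969)/1969 + (55/2 + (-47)**2)/(20 - 1*(-52)) = -3585*sqrt(1969)/1969 + (55/2 + 2209)/(20 + 52) = -3585*sqrt(1969)/1969 + (4473/2)/72 = -3585*sqrt(1969)/1969 + (4473/2)*(1/72) = -3585*sqrt(1969)/1969 + 497/16 = 497/16 - 3585*sqrt(1969)/1969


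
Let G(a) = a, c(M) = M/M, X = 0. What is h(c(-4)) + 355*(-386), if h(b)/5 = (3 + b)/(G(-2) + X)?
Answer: -137040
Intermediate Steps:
c(M) = 1
h(b) = -15/2 - 5*b/2 (h(b) = 5*((3 + b)/(-2 + 0)) = 5*((3 + b)/(-2)) = 5*((3 + b)*(-½)) = 5*(-3/2 - b/2) = -15/2 - 5*b/2)
h(c(-4)) + 355*(-386) = (-15/2 - 5/2*1) + 355*(-386) = (-15/2 - 5/2) - 137030 = -10 - 137030 = -137040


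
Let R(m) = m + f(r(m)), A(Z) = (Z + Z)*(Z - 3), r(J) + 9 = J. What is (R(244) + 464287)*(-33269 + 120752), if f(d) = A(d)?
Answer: 50177711793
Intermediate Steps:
r(J) = -9 + J
A(Z) = 2*Z*(-3 + Z) (A(Z) = (2*Z)*(-3 + Z) = 2*Z*(-3 + Z))
f(d) = 2*d*(-3 + d)
R(m) = m + 2*(-12 + m)*(-9 + m) (R(m) = m + 2*(-9 + m)*(-3 + (-9 + m)) = m + 2*(-9 + m)*(-12 + m) = m + 2*(-12 + m)*(-9 + m))
(R(244) + 464287)*(-33269 + 120752) = ((244 + 2*(-12 + 244)*(-9 + 244)) + 464287)*(-33269 + 120752) = ((244 + 2*232*235) + 464287)*87483 = ((244 + 109040) + 464287)*87483 = (109284 + 464287)*87483 = 573571*87483 = 50177711793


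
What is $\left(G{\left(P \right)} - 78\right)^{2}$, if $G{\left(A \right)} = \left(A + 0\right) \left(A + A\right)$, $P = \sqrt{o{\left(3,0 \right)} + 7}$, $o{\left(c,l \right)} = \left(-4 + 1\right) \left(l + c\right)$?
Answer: $6724$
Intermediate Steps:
$o{\left(c,l \right)} = - 3 c - 3 l$ ($o{\left(c,l \right)} = - 3 \left(c + l\right) = - 3 c - 3 l$)
$P = i \sqrt{2}$ ($P = \sqrt{\left(\left(-3\right) 3 - 0\right) + 7} = \sqrt{\left(-9 + 0\right) + 7} = \sqrt{-9 + 7} = \sqrt{-2} = i \sqrt{2} \approx 1.4142 i$)
$G{\left(A \right)} = 2 A^{2}$ ($G{\left(A \right)} = A 2 A = 2 A^{2}$)
$\left(G{\left(P \right)} - 78\right)^{2} = \left(2 \left(i \sqrt{2}\right)^{2} - 78\right)^{2} = \left(2 \left(-2\right) - 78\right)^{2} = \left(-4 - 78\right)^{2} = \left(-82\right)^{2} = 6724$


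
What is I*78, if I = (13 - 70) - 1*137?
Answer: -15132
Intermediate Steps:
I = -194 (I = -57 - 137 = -194)
I*78 = -194*78 = -15132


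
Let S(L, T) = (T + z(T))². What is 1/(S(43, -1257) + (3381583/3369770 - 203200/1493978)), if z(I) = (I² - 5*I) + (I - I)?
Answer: 2517181122530/6324339779214678109851957 ≈ 3.9801e-13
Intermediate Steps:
z(I) = I² - 5*I (z(I) = (I² - 5*I) + 0 = I² - 5*I)
S(L, T) = (T + T*(-5 + T))²
1/(S(43, -1257) + (3381583/3369770 - 203200/1493978)) = 1/((-1257)²*(-4 - 1257)² + (3381583/3369770 - 203200/1493978)) = 1/(1580049*(-1261)² + (3381583*(1/3369770) - 203200*1/1493978)) = 1/(1580049*1590121 + (3381583/3369770 - 101600/746989)) = 1/(2512469095929 + 2183636671587/2517181122530) = 1/(6324339779214678109851957/2517181122530) = 2517181122530/6324339779214678109851957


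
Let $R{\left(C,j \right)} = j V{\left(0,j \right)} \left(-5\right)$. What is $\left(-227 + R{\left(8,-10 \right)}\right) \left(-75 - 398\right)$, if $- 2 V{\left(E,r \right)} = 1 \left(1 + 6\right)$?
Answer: $190146$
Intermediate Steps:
$V{\left(E,r \right)} = - \frac{7}{2}$ ($V{\left(E,r \right)} = - \frac{1 \left(1 + 6\right)}{2} = - \frac{1 \cdot 7}{2} = \left(- \frac{1}{2}\right) 7 = - \frac{7}{2}$)
$R{\left(C,j \right)} = \frac{35 j}{2}$ ($R{\left(C,j \right)} = j \left(- \frac{7}{2}\right) \left(-5\right) = - \frac{7 j}{2} \left(-5\right) = \frac{35 j}{2}$)
$\left(-227 + R{\left(8,-10 \right)}\right) \left(-75 - 398\right) = \left(-227 + \frac{35}{2} \left(-10\right)\right) \left(-75 - 398\right) = \left(-227 - 175\right) \left(-473\right) = \left(-402\right) \left(-473\right) = 190146$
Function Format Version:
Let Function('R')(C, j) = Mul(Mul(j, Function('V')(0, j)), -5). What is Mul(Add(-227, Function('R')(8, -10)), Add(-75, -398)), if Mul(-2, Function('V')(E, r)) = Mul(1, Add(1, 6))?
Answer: 190146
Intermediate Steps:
Function('V')(E, r) = Rational(-7, 2) (Function('V')(E, r) = Mul(Rational(-1, 2), Mul(1, Add(1, 6))) = Mul(Rational(-1, 2), Mul(1, 7)) = Mul(Rational(-1, 2), 7) = Rational(-7, 2))
Function('R')(C, j) = Mul(Rational(35, 2), j) (Function('R')(C, j) = Mul(Mul(j, Rational(-7, 2)), -5) = Mul(Mul(Rational(-7, 2), j), -5) = Mul(Rational(35, 2), j))
Mul(Add(-227, Function('R')(8, -10)), Add(-75, -398)) = Mul(Add(-227, Mul(Rational(35, 2), -10)), Add(-75, -398)) = Mul(Add(-227, -175), -473) = Mul(-402, -473) = 190146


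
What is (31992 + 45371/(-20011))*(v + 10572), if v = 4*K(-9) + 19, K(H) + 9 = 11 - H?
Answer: 6807958463535/20011 ≈ 3.4021e+8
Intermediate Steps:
K(H) = 2 - H (K(H) = -9 + (11 - H) = 2 - H)
v = 63 (v = 4*(2 - 1*(-9)) + 19 = 4*(2 + 9) + 19 = 4*11 + 19 = 44 + 19 = 63)
(31992 + 45371/(-20011))*(v + 10572) = (31992 + 45371/(-20011))*(63 + 10572) = (31992 + 45371*(-1/20011))*10635 = (31992 - 45371/20011)*10635 = (640146541/20011)*10635 = 6807958463535/20011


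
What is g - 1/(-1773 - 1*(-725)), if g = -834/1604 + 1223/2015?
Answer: 74477699/846799720 ≈ 0.087952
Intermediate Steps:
g = 140591/1616030 (g = -834*1/1604 + 1223*(1/2015) = -417/802 + 1223/2015 = 140591/1616030 ≈ 0.086998)
g - 1/(-1773 - 1*(-725)) = 140591/1616030 - 1/(-1773 - 1*(-725)) = 140591/1616030 - 1/(-1773 + 725) = 140591/1616030 - 1/(-1048) = 140591/1616030 - 1*(-1/1048) = 140591/1616030 + 1/1048 = 74477699/846799720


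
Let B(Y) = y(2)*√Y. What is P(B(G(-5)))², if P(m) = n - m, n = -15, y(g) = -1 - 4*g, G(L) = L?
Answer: -180 - 270*I*√5 ≈ -180.0 - 603.74*I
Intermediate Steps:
B(Y) = -9*√Y (B(Y) = (-1 - 4*2)*√Y = (-1 - 8)*√Y = -9*√Y)
P(m) = -15 - m
P(B(G(-5)))² = (-15 - (-9)*√(-5))² = (-15 - (-9)*I*√5)² = (-15 + 9*I*√5)²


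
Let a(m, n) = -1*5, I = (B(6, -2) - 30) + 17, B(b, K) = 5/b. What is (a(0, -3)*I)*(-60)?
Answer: -3650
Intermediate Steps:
I = -73/6 (I = (5/6 - 30) + 17 = (5*(⅙) - 30) + 17 = (⅚ - 30) + 17 = -175/6 + 17 = -73/6 ≈ -12.167)
a(m, n) = -5
(a(0, -3)*I)*(-60) = -5*(-73/6)*(-60) = (365/6)*(-60) = -3650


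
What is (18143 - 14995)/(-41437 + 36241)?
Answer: -787/1299 ≈ -0.60585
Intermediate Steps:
(18143 - 14995)/(-41437 + 36241) = 3148/(-5196) = 3148*(-1/5196) = -787/1299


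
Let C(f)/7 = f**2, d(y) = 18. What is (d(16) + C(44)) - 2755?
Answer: 10815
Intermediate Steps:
C(f) = 7*f**2
(d(16) + C(44)) - 2755 = (18 + 7*44**2) - 2755 = (18 + 7*1936) - 2755 = (18 + 13552) - 2755 = 13570 - 2755 = 10815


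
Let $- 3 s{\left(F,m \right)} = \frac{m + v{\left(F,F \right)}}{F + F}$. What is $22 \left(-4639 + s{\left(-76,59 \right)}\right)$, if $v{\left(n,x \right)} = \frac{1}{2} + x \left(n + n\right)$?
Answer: $- \frac{15427665}{152} \approx -1.015 \cdot 10^{5}$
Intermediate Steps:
$v{\left(n,x \right)} = \frac{1}{2} + 2 n x$ ($v{\left(n,x \right)} = \frac{1}{2} + x 2 n = \frac{1}{2} + 2 n x$)
$s{\left(F,m \right)} = - \frac{\frac{1}{2} + m + 2 F^{2}}{6 F}$ ($s{\left(F,m \right)} = - \frac{\left(m + \left(\frac{1}{2} + 2 F F\right)\right) \frac{1}{F + F}}{3} = - \frac{\left(m + \left(\frac{1}{2} + 2 F^{2}\right)\right) \frac{1}{2 F}}{3} = - \frac{\left(\frac{1}{2} + m + 2 F^{2}\right) \frac{1}{2 F}}{3} = - \frac{\frac{1}{2} \frac{1}{F} \left(\frac{1}{2} + m + 2 F^{2}\right)}{3} = - \frac{\frac{1}{2} + m + 2 F^{2}}{6 F}$)
$22 \left(-4639 + s{\left(-76,59 \right)}\right) = 22 \left(-4639 + \frac{-1 - 4 \left(-76\right)^{2} - 118}{12 \left(-76\right)}\right) = 22 \left(-4639 + \frac{1}{12} \left(- \frac{1}{76}\right) \left(-1 - 23104 - 118\right)\right) = 22 \left(-4639 + \frac{1}{12} \left(- \frac{1}{76}\right) \left(-23223\right)\right) = 22 \left(-4639 + \frac{7741}{304}\right) = 22 \left(- \frac{1402515}{304}\right) = - \frac{15427665}{152}$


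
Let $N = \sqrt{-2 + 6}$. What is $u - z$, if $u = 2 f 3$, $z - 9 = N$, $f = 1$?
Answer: $-5$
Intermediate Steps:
$N = 2$ ($N = \sqrt{4} = 2$)
$z = 11$ ($z = 9 + 2 = 11$)
$u = 6$ ($u = 2 \cdot 1 \cdot 3 = 2 \cdot 3 = 6$)
$u - z = 6 - 11 = -5$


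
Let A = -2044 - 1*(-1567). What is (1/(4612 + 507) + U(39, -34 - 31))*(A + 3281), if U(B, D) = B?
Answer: 559796168/5119 ≈ 1.0936e+5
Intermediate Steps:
A = -477 (A = -2044 + 1567 = -477)
(1/(4612 + 507) + U(39, -34 - 31))*(A + 3281) = (1/(4612 + 507) + 39)*(-477 + 3281) = (1/5119 + 39)*2804 = (199642/5119)*2804 = 559796168/5119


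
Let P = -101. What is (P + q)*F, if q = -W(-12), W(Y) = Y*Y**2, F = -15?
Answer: -24405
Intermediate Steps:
W(Y) = Y**3
q = 1728 (q = -1*(-12)**3 = -1*(-1728) = 1728)
(P + q)*F = (-101 + 1728)*(-15) = 1627*(-15) = -24405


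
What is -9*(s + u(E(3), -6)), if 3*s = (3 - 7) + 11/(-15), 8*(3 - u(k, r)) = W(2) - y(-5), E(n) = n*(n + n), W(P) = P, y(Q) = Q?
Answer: -197/40 ≈ -4.9250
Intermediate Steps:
E(n) = 2*n² (E(n) = n*(2*n) = 2*n²)
u(k, r) = 17/8 (u(k, r) = 3 - (2 - 1*(-5))/8 = 3 - (2 + 5)/8 = 3 - ⅛*7 = 3 - 7/8 = 17/8)
s = -71/45 (s = ((3 - 7) + 11/(-15))/3 = (-4 + 11*(-1/15))/3 = (-4 - 11/15)/3 = (⅓)*(-71/15) = -71/45 ≈ -1.5778)
-9*(s + u(E(3), -6)) = -9*(-71/45 + 17/8) = -9*197/360 = -197/40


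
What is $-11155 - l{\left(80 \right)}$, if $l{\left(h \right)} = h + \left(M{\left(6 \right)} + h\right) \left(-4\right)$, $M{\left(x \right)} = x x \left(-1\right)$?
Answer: $-11059$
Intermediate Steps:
$M{\left(x \right)} = - x^{2}$ ($M{\left(x \right)} = x^{2} \left(-1\right) = - x^{2}$)
$l{\left(h \right)} = 144 - 3 h$ ($l{\left(h \right)} = h + \left(- 6^{2} + h\right) \left(-4\right) = h + \left(\left(-1\right) 36 + h\right) \left(-4\right) = h + \left(-36 + h\right) \left(-4\right) = h - \left(-144 + 4 h\right) = 144 - 3 h$)
$-11155 - l{\left(80 \right)} = -11155 - \left(144 - 240\right) = -11155 - -96 = -11155 + 96 = -11059$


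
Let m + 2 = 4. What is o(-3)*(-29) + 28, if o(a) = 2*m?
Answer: -88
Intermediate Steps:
m = 2 (m = -2 + 4 = 2)
o(a) = 4 (o(a) = 2*2 = 4)
o(-3)*(-29) + 28 = 4*(-29) + 28 = -116 + 28 = -88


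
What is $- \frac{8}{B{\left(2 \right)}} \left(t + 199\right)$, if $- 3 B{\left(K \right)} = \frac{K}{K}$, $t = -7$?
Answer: $4608$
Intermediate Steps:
$B{\left(K \right)} = - \frac{1}{3}$ ($B{\left(K \right)} = - \frac{K \frac{1}{K}}{3} = \left(- \frac{1}{3}\right) 1 = - \frac{1}{3}$)
$- \frac{8}{B{\left(2 \right)}} \left(t + 199\right) = - \frac{8}{- \frac{1}{3}} \left(-7 + 199\right) = \left(-8\right) \left(-3\right) 192 = 24 \cdot 192 = 4608$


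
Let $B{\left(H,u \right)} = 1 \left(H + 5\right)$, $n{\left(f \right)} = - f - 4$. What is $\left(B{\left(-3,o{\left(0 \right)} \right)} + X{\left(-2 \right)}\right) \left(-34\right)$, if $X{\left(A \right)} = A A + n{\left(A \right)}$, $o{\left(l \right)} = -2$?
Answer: $-136$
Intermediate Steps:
$n{\left(f \right)} = -4 - f$
$B{\left(H,u \right)} = 5 + H$ ($B{\left(H,u \right)} = 1 \left(5 + H\right) = 5 + H$)
$X{\left(A \right)} = -4 + A^{2} - A$ ($X{\left(A \right)} = A A - \left(4 + A\right) = A^{2} - \left(4 + A\right) = -4 + A^{2} - A$)
$\left(B{\left(-3,o{\left(0 \right)} \right)} + X{\left(-2 \right)}\right) \left(-34\right) = \left(\left(5 - 3\right) - \left(2 - 4\right)\right) \left(-34\right) = \left(2 + \left(-4 + 4 + 2\right)\right) \left(-34\right) = \left(2 + 2\right) \left(-34\right) = 4 \left(-34\right) = -136$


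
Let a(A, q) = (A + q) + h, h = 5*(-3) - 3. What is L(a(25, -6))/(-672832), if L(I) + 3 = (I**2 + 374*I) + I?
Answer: -373/672832 ≈ -0.00055437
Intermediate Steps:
h = -18 (h = -15 - 3 = -18)
a(A, q) = -18 + A + q (a(A, q) = (A + q) - 18 = -18 + A + q)
L(I) = -3 + I**2 + 375*I (L(I) = -3 + ((I**2 + 374*I) + I) = -3 + (I**2 + 375*I) = -3 + I**2 + 375*I)
L(a(25, -6))/(-672832) = (-3 + (-18 + 25 - 6)**2 + 375*(-18 + 25 - 6))/(-672832) = (-3 + 1**2 + 375*1)*(-1/672832) = (-3 + 1 + 375)*(-1/672832) = 373*(-1/672832) = -373/672832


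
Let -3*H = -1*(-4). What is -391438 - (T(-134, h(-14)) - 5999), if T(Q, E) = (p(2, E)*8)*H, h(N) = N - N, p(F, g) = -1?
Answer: -1156349/3 ≈ -3.8545e+5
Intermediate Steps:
H = -4/3 (H = -(-1)*(-4)/3 = -⅓*4 = -4/3 ≈ -1.3333)
h(N) = 0
T(Q, E) = 32/3 (T(Q, E) = -1*8*(-4/3) = -8*(-4/3) = 32/3)
-391438 - (T(-134, h(-14)) - 5999) = -391438 - (32/3 - 5999) = -391438 - 1*(-17965/3) = -391438 + 17965/3 = -1156349/3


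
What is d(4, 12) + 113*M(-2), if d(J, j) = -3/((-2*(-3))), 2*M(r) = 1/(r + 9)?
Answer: 53/7 ≈ 7.5714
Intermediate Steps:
M(r) = 1/(2*(9 + r)) (M(r) = 1/(2*(r + 9)) = 1/(2*(9 + r)))
d(J, j) = -1/2 (d(J, j) = -3/6 = -3*1/6 = -1/2)
d(4, 12) + 113*M(-2) = -1/2 + 113*(1/(2*(9 - 2))) = -1/2 + 113*((1/2)/7) = -1/2 + 113*((1/2)*(1/7)) = -1/2 + 113*(1/14) = -1/2 + 113/14 = 53/7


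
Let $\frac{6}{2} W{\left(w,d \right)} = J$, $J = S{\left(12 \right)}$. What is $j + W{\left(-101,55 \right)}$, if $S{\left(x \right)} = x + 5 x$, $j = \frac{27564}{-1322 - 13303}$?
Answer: $\frac{107812}{4875} \approx 22.115$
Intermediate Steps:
$j = - \frac{9188}{4875}$ ($j = \frac{27564}{-1322 - 13303} = \frac{27564}{-14625} = 27564 \left(- \frac{1}{14625}\right) = - \frac{9188}{4875} \approx -1.8847$)
$S{\left(x \right)} = 6 x$
$J = 72$ ($J = 6 \cdot 12 = 72$)
$W{\left(w,d \right)} = 24$ ($W{\left(w,d \right)} = \frac{1}{3} \cdot 72 = 24$)
$j + W{\left(-101,55 \right)} = - \frac{9188}{4875} + 24 = \frac{107812}{4875}$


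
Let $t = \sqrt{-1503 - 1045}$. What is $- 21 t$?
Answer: $- 294 i \sqrt{13} \approx - 1060.0 i$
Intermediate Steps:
$t = 14 i \sqrt{13}$ ($t = \sqrt{-2548} = 14 i \sqrt{13} \approx 50.478 i$)
$- 21 t = - 21 \cdot 14 i \sqrt{13} = - 294 i \sqrt{13}$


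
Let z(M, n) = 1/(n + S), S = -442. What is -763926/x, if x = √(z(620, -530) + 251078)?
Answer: -13750668*√732143445/244047815 ≈ -1524.6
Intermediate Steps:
z(M, n) = 1/(-442 + n) (z(M, n) = 1/(n - 442) = 1/(-442 + n))
x = √732143445/54 (x = √(1/(-442 - 530) + 251078) = √(1/(-972) + 251078) = √(-1/972 + 251078) = √(244047815/972) = √732143445/54 ≈ 501.08)
-763926/x = -763926*18*√732143445/244047815 = -13750668*√732143445/244047815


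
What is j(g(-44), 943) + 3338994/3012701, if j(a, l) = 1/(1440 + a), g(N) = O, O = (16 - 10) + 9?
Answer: 4861248971/4383479955 ≈ 1.1090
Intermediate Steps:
O = 15 (O = 6 + 9 = 15)
g(N) = 15
j(g(-44), 943) + 3338994/3012701 = 1/(1440 + 15) + 3338994/3012701 = 1/1455 + 3338994*(1/3012701) = 1/1455 + 3338994/3012701 = 4861248971/4383479955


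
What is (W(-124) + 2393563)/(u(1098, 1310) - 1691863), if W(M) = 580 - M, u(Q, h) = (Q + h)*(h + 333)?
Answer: 798089/754827 ≈ 1.0573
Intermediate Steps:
u(Q, h) = (333 + h)*(Q + h) (u(Q, h) = (Q + h)*(333 + h) = (333 + h)*(Q + h))
(W(-124) + 2393563)/(u(1098, 1310) - 1691863) = ((580 - 1*(-124)) + 2393563)/((1310**2 + 333*1098 + 333*1310 + 1098*1310) - 1691863) = ((580 + 124) + 2393563)/((1716100 + 365634 + 436230 + 1438380) - 1691863) = (704 + 2393563)/(3956344 - 1691863) = 2394267/2264481 = 2394267*(1/2264481) = 798089/754827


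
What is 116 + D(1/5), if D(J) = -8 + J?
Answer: 541/5 ≈ 108.20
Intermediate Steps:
116 + D(1/5) = 116 + (-8 + 1/5) = 116 + (-8 + ⅕) = 116 - 39/5 = 541/5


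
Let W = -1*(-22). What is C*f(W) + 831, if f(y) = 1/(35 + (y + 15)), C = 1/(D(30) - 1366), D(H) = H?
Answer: 79935551/96192 ≈ 831.00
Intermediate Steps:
C = -1/1336 (C = 1/(30 - 1366) = 1/(-1336) = -1/1336 ≈ -0.00074850)
W = 22
f(y) = 1/(50 + y) (f(y) = 1/(35 + (15 + y)) = 1/(50 + y))
C*f(W) + 831 = -1/(1336*(50 + 22)) + 831 = -1/1336/72 + 831 = -1/1336*1/72 + 831 = -1/96192 + 831 = 79935551/96192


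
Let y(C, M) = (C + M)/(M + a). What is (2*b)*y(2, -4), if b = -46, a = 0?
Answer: -46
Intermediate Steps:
y(C, M) = (C + M)/M (y(C, M) = (C + M)/(M + 0) = (C + M)/M)
(2*b)*y(2, -4) = (2*(-46))*((2 - 4)/(-4)) = -(-23)*(-2) = -92*½ = -46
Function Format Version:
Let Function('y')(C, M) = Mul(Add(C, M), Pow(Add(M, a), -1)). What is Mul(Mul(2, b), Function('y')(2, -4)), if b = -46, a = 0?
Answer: -46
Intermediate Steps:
Function('y')(C, M) = Mul(Pow(M, -1), Add(C, M)) (Function('y')(C, M) = Mul(Add(C, M), Pow(Add(M, 0), -1)) = Mul(Add(C, M), Pow(M, -1)) = Mul(Pow(M, -1), Add(C, M)))
Mul(Mul(2, b), Function('y')(2, -4)) = Mul(Mul(2, -46), Mul(Pow(-4, -1), Add(2, -4))) = Mul(-92, Mul(Rational(-1, 4), -2)) = Mul(-92, Rational(1, 2)) = -46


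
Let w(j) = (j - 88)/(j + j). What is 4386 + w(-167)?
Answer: 1465179/334 ≈ 4386.8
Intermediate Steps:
w(j) = (-88 + j)/(2*j) (w(j) = (-88 + j)/((2*j)) = (-88 + j)*(1/(2*j)) = (-88 + j)/(2*j))
4386 + w(-167) = 4386 + (½)*(-88 - 167)/(-167) = 4386 + (½)*(-1/167)*(-255) = 4386 + 255/334 = 1465179/334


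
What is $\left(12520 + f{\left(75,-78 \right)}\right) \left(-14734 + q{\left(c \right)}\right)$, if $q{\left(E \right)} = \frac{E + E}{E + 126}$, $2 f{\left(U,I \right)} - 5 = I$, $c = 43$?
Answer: $- \frac{31083415660}{169} \approx -1.8393 \cdot 10^{8}$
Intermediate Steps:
$f{\left(U,I \right)} = \frac{5}{2} + \frac{I}{2}$
$q{\left(E \right)} = \frac{2 E}{126 + E}$
$\left(12520 + f{\left(75,-78 \right)}\right) \left(-14734 + q{\left(c \right)}\right) = \left(12520 + \left(\frac{5}{2} + \frac{1}{2} \left(-78\right)\right)\right) \left(-14734 + 2 \cdot 43 \frac{1}{126 + 43}\right) = \left(12520 + \left(\frac{5}{2} - 39\right)\right) \left(-14734 + 2 \cdot 43 \cdot \frac{1}{169}\right) = \left(12520 - \frac{73}{2}\right) \left(-14734 + 2 \cdot 43 \cdot \frac{1}{169}\right) = \frac{24967 \left(-14734 + \frac{86}{169}\right)}{2} = \frac{24967}{2} \left(- \frac{2489960}{169}\right) = - \frac{31083415660}{169}$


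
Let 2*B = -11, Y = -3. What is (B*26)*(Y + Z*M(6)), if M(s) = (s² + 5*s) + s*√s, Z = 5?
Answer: -46761 - 4290*√6 ≈ -57269.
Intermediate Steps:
B = -11/2 (B = (½)*(-11) = -11/2 ≈ -5.5000)
M(s) = s² + s^(3/2) + 5*s (M(s) = (s² + 5*s) + s^(3/2) = s² + s^(3/2) + 5*s)
(B*26)*(Y + Z*M(6)) = (-11/2*26)*(-3 + 5*(6² + 6^(3/2) + 5*6)) = -143*(-3 + 5*(36 + 6*√6 + 30)) = -143*(-3 + 5*(66 + 6*√6)) = -143*(-3 + (330 + 30*√6)) = -143*(327 + 30*√6) = -46761 - 4290*√6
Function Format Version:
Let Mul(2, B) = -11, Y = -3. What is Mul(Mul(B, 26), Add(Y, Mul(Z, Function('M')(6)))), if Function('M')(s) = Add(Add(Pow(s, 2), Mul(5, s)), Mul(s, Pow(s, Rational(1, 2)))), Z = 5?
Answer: Add(-46761, Mul(-4290, Pow(6, Rational(1, 2)))) ≈ -57269.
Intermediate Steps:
B = Rational(-11, 2) (B = Mul(Rational(1, 2), -11) = Rational(-11, 2) ≈ -5.5000)
Function('M')(s) = Add(Pow(s, 2), Pow(s, Rational(3, 2)), Mul(5, s)) (Function('M')(s) = Add(Add(Pow(s, 2), Mul(5, s)), Pow(s, Rational(3, 2))) = Add(Pow(s, 2), Pow(s, Rational(3, 2)), Mul(5, s)))
Mul(Mul(B, 26), Add(Y, Mul(Z, Function('M')(6)))) = Mul(Mul(Rational(-11, 2), 26), Add(-3, Mul(5, Add(Pow(6, 2), Pow(6, Rational(3, 2)), Mul(5, 6))))) = Mul(-143, Add(-3, Mul(5, Add(36, Mul(6, Pow(6, Rational(1, 2))), 30)))) = Mul(-143, Add(-3, Mul(5, Add(66, Mul(6, Pow(6, Rational(1, 2))))))) = Mul(-143, Add(-3, Add(330, Mul(30, Pow(6, Rational(1, 2)))))) = Mul(-143, Add(327, Mul(30, Pow(6, Rational(1, 2))))) = Add(-46761, Mul(-4290, Pow(6, Rational(1, 2))))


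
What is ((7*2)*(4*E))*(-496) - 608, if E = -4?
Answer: 110496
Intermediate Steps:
((7*2)*(4*E))*(-496) - 608 = ((7*2)*(4*(-4)))*(-496) - 608 = (14*(-16))*(-496) - 608 = -224*(-496) - 608 = 111104 - 608 = 110496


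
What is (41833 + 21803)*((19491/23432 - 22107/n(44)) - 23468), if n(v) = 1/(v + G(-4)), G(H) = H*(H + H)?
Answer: -635067166394481/5858 ≈ -1.0841e+11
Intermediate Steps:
G(H) = 2*H² (G(H) = H*(2*H) = 2*H²)
n(v) = 1/(32 + v) (n(v) = 1/(v + 2*(-4)²) = 1/(v + 2*16) = 1/(v + 32) = 1/(32 + v))
(41833 + 21803)*((19491/23432 - 22107/n(44)) - 23468) = (41833 + 21803)*((19491/23432 - 22107/(1/(32 + 44))) - 23468) = 63636*((19491*(1/23432) - 22107/(1/76)) - 23468) = 63636*((19491/23432 - 22107/1/76) - 23468) = 63636*((19491/23432 - 22107*76) - 23468) = 63636*((19491/23432 - 1680132) - 23468) = 63636*(-39368833533/23432 - 23468) = 63636*(-39918735709/23432) = -635067166394481/5858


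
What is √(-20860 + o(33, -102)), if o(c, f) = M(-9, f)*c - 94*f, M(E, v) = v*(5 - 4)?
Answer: I*√14638 ≈ 120.99*I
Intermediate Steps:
M(E, v) = v (M(E, v) = v*1 = v)
o(c, f) = -94*f + c*f (o(c, f) = f*c - 94*f = c*f - 94*f = -94*f + c*f)
√(-20860 + o(33, -102)) = √(-20860 - 102*(-94 + 33)) = √(-20860 - 102*(-61)) = √(-20860 + 6222) = √(-14638) = I*√14638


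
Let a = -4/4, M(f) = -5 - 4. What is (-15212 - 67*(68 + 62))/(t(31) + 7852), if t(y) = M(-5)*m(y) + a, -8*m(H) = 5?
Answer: -63792/20951 ≈ -3.0448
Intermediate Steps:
m(H) = -5/8 (m(H) = -⅛*5 = -5/8)
M(f) = -9
a = -1 (a = -4*¼ = -1)
t(y) = 37/8 (t(y) = -9*(-5/8) - 1 = 45/8 - 1 = 37/8)
(-15212 - 67*(68 + 62))/(t(31) + 7852) = (-15212 - 67*(68 + 62))/(37/8 + 7852) = (-15212 - 67*130)/(62853/8) = (-15212 - 8710)*(8/62853) = -23922*8/62853 = -63792/20951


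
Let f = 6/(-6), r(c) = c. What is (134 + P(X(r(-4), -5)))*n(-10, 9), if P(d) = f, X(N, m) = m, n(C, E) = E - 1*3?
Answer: 798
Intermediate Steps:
n(C, E) = -3 + E (n(C, E) = E - 3 = -3 + E)
f = -1 (f = 6*(-⅙) = -1)
P(d) = -1
(134 + P(X(r(-4), -5)))*n(-10, 9) = (134 - 1)*(-3 + 9) = 133*6 = 798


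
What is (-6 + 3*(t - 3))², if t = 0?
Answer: 225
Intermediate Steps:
(-6 + 3*(t - 3))² = (-6 + 3*(0 - 3))² = (-6 + 3*(-3))² = (-6 - 9)² = (-15)² = 225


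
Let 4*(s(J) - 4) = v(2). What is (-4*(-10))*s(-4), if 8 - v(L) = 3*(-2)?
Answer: 300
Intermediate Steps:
v(L) = 14 (v(L) = 8 - 3*(-2) = 8 - 1*(-6) = 8 + 6 = 14)
s(J) = 15/2 (s(J) = 4 + (¼)*14 = 4 + 7/2 = 15/2)
(-4*(-10))*s(-4) = -4*(-10)*(15/2) = 40*(15/2) = 300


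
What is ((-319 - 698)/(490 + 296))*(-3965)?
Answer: 1344135/262 ≈ 5130.3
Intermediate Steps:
((-319 - 698)/(490 + 296))*(-3965) = -1017/786*(-3965) = -1017*1/786*(-3965) = -339/262*(-3965) = 1344135/262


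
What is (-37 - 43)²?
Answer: 6400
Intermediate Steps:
(-37 - 43)² = (-80)² = 6400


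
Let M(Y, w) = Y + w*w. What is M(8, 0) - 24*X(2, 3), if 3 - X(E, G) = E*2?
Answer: 32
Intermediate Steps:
M(Y, w) = Y + w²
X(E, G) = 3 - 2*E (X(E, G) = 3 - E*2 = 3 - 2*E)
M(8, 0) - 24*X(2, 3) = (8 + 0²) - 24*(3 - 2*2) = (8 + 0) - 24*(3 - 4) = 8 - 24*(-1) = 8 + 24 = 32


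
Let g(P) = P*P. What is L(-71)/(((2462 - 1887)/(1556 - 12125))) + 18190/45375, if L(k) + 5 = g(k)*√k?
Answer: 19266409/208725 - 53278329*I*√71/575 ≈ 92.305 - 7.8075e+5*I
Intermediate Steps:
g(P) = P²
L(k) = -5 + k^(5/2) (L(k) = -5 + k²*√k = -5 + k^(5/2))
L(-71)/(((2462 - 1887)/(1556 - 12125))) + 18190/45375 = (-5 + (-71)^(5/2))/(((2462 - 1887)/(1556 - 12125))) + 18190/45375 = (-5 + 5041*I*√71)/((575/(-10569))) + 18190*(1/45375) = (-5 + 5041*I*√71)/((575*(-1/10569))) + 3638/9075 = (-5 + 5041*I*√71)/(-575/10569) + 3638/9075 = (-5 + 5041*I*√71)*(-10569/575) + 3638/9075 = (10569/115 - 53278329*I*√71/575) + 3638/9075 = 19266409/208725 - 53278329*I*√71/575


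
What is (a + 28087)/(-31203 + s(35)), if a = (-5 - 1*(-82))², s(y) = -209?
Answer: -8504/7853 ≈ -1.0829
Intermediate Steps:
a = 5929 (a = (-5 + 82)² = 77² = 5929)
(a + 28087)/(-31203 + s(35)) = (5929 + 28087)/(-31203 - 209) = 34016/(-31412) = 34016*(-1/31412) = -8504/7853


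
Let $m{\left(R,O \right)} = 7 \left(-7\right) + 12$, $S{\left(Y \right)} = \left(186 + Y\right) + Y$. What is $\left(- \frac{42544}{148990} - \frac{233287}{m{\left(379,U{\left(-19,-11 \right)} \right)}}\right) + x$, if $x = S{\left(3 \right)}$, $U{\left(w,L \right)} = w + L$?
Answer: $\frac{17907140481}{2756315} \approx 6496.8$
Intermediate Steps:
$S{\left(Y \right)} = 186 + 2 Y$
$U{\left(w,L \right)} = L + w$
$x = 192$ ($x = 186 + 2 \cdot 3 = 186 + 6 = 192$)
$m{\left(R,O \right)} = -37$ ($m{\left(R,O \right)} = -49 + 12 = -37$)
$\left(- \frac{42544}{148990} - \frac{233287}{m{\left(379,U{\left(-19,-11 \right)} \right)}}\right) + x = \left(- \frac{42544}{148990} - \frac{233287}{-37}\right) + 192 = \left(\left(-42544\right) \frac{1}{148990} - - \frac{233287}{37}\right) + 192 = \left(- \frac{21272}{74495} + \frac{233287}{37}\right) + 192 = \frac{17377928001}{2756315} + 192 = \frac{17907140481}{2756315}$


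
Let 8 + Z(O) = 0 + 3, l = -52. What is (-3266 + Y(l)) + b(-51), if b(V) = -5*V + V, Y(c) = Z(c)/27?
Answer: -82679/27 ≈ -3062.2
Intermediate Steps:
Z(O) = -5 (Z(O) = -8 + (0 + 3) = -8 + 3 = -5)
Y(c) = -5/27
b(V) = -4*V
(-3266 + Y(l)) + b(-51) = (-3266 - 5/27) - 4*(-51) = -88187/27 + 204 = -82679/27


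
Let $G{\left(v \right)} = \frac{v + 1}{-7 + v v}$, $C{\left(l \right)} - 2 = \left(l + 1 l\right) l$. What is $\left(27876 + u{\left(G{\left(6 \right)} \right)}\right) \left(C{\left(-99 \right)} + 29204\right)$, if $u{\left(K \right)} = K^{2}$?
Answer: $\frac{1144243282120}{841} \approx 1.3606 \cdot 10^{9}$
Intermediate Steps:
$C{\left(l \right)} = 2 + 2 l^{2}$ ($C{\left(l \right)} = 2 + \left(l + 1 l\right) l = 2 + \left(l + l\right) l = 2 + 2 l l = 2 + 2 l^{2}$)
$G{\left(v \right)} = \frac{1 + v}{-7 + v^{2}}$
$\left(27876 + u{\left(G{\left(6 \right)} \right)}\right) \left(C{\left(-99 \right)} + 29204\right) = \left(27876 + \left(\frac{1 + 6}{-7 + 6^{2}}\right)^{2}\right) \left(\left(2 + 2 \left(-99\right)^{2}\right) + 29204\right) = \left(27876 + \left(\frac{1}{-7 + 36} \cdot 7\right)^{2}\right) \left(\left(2 + 2 \cdot 9801\right) + 29204\right) = \left(27876 + \left(\frac{1}{29} \cdot 7\right)^{2}\right) \left(\left(2 + 19602\right) + 29204\right) = \left(27876 + \left(\frac{1}{29} \cdot 7\right)^{2}\right) \left(19604 + 29204\right) = \left(27876 + \left(\frac{7}{29}\right)^{2}\right) 48808 = \left(27876 + \frac{49}{841}\right) 48808 = \frac{23443765}{841} \cdot 48808 = \frac{1144243282120}{841}$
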